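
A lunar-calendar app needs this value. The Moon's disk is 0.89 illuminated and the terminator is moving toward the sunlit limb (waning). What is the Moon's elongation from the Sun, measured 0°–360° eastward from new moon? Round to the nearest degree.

219°

cos θ = 1 − 2f = -0.780, giving a principal value of 141.3°.
A waning Moon lies in 180°–360°, so θ = 360° − 141.3° = 218.7°.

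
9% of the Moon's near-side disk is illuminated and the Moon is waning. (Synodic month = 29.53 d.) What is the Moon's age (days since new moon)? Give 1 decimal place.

26.7 days

cos θ = 1 − 2f = 0.820, giving a principal value of 34.9°.
Waning ⇒ past full, so θ = 360° − 34.9° = 325.1°.
Age = 29.53 × 325.1°/360° ≈ 26.67 days.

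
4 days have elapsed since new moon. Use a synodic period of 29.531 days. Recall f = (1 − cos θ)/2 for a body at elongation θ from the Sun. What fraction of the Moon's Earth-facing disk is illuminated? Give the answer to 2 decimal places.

Phase angle: θ = 360°·(4 d)/(29.531 d) = 48.8°.
cos 48.8° = 0.659, so f = (1 − 0.659)/2 = 0.170.

0.17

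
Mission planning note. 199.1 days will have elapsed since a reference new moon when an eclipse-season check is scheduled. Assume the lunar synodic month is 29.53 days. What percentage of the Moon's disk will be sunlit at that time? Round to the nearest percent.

199.1/29.53 = 6.742 lunations, so 6 complete cycles and 21.92 d into the next.
Elongation θ = 360° × 21.92/29.53 ≈ 267.2°.
With cos θ = (-0.048), the lit fraction is (1 − (-0.048))/2 ≈ 0.524, so 52%.

52%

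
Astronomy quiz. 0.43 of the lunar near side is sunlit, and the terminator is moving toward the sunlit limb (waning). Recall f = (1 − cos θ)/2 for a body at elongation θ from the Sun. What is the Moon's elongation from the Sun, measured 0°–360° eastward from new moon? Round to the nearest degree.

From f = (1 − cos θ)/2: cos θ = 1 − 2×0.43 = 0.140; arccos → 82.0°.
A waning Moon lies in 180°–360°, so θ = 360° − 82.0° = 278.0°.

278°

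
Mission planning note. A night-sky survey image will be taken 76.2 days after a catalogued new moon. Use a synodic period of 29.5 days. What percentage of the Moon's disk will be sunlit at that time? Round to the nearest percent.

93%

Reduce mod P: 76.2 − 2×29.5 = 17.20 d into the current lunation.
Elongation θ = 360° × 17.20/29.5 ≈ 209.9°.
With cos θ = (-0.867), the lit fraction is (1 − (-0.867))/2 ≈ 0.933, so 93%.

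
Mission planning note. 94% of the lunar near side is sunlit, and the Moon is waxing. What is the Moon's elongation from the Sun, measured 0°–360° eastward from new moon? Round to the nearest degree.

152°

Invert f = (1 − cos θ)/2 to get cos θ = 1 − 2(0.94) = -0.880, hence θ₀ = arccos -0.880 = 151.6°.
The Moon is waxing (0°–180°), so θ = 151.6° directly.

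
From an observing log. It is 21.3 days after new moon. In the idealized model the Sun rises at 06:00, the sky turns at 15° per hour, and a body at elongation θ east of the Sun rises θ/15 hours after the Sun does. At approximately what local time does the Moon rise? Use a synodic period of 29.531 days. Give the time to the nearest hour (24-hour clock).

23:00

Elongation θ = 360° × 21.3/29.531 ≈ 259.7°.
The Moon trails the Sun by θ/15 = 259.7/15 ≈ 17.31 hours.
06:00 + 17.31 h ≈ 23:19 → 23:00 to the nearest hour.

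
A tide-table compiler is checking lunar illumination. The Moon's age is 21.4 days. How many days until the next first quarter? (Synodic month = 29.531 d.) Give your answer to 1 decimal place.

15.5 days

First quarter is 0.25 of the way through the cycle: age 0.25 × 29.531 = 7.383 d.
This lunation's first quarter (7.383 d) has passed, so add one period: 36.914 − 21.4 = 15.514 days.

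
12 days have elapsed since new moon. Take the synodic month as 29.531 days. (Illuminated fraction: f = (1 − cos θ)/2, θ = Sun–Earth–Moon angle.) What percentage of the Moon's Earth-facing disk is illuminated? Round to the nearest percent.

92%

Phase angle: θ = 360°·(12 d)/(29.531 d) = 146.3°.
With cos θ = (-0.832), the lit fraction is (1 − (-0.832))/2 ≈ 0.916, so 92%.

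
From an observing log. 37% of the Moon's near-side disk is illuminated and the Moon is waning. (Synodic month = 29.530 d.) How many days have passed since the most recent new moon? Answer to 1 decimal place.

23.4 days

From f = (1 − cos θ)/2: cos θ = 1 − 2×0.37 = 0.260; arccos → 74.9°.
Since the Moon is past full (waning), take the reflex angle: θ = 360° − 74.9° = 285.1°.
That fraction of the synodic month is 285.1/360 × 29.530 d ≈ 23.38 d.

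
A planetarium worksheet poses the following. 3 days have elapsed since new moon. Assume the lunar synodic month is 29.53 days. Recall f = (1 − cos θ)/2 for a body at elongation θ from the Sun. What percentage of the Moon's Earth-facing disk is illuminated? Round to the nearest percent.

Elongation θ = 360° × 3/29.53 ≈ 36.6°.
cos 36.6° = 0.803, so f = (1 − 0.803)/2 = 0.098, so 10%.

10%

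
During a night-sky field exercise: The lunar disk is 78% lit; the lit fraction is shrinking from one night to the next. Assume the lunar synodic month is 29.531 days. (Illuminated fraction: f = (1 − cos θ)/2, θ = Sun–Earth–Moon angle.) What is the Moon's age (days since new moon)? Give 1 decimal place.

19.4 days

Invert f = (1 − cos θ)/2 to get cos θ = 1 − 2(0.78) = -0.560, hence θ₀ = arccos -0.560 = 124.1°.
A waning Moon lies in 180°–360°, so θ = 360° − 124.1° = 235.9°.
Age = 29.531 × 235.9°/360° ≈ 19.35 days.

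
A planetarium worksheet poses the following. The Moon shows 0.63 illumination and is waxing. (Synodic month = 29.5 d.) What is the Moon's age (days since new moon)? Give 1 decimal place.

8.6 days

Invert f = (1 − cos θ)/2 to get cos θ = 1 − 2(0.63) = -0.260, hence θ₀ = arccos -0.260 = 105.1°.
Before full moon the principal value applies: θ = 105.1°.
At 360°/29.5 d per day, 105.1° corresponds to 8.61 days.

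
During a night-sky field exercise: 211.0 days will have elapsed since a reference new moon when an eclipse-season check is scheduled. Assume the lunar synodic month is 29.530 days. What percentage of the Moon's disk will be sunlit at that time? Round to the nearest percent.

211.0 d spans 7 complete synodic months (7 × 29.530 = 206.71 d) plus 4.29 d.
Elongation θ = 360° × 4.29/29.530 ≈ 52.3°.
With cos θ = 0.612, the lit fraction is (1 − 0.612)/2 ≈ 0.194, so 19%.

19%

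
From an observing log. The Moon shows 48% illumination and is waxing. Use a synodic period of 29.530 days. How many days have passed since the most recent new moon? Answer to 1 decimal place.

7.2 days

cos θ = 1 − 2f = 0.040, giving a principal value of 87.7°.
Waxing ⇒ before full, so θ = 87.7°.
At 360°/29.530 d per day, 87.7° corresponds to 7.19 days.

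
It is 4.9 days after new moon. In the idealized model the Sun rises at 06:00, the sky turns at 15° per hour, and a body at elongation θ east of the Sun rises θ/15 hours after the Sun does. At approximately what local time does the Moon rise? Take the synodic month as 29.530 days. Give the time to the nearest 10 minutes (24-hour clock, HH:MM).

10:00

Elongation θ = 360° × 4.9/29.530 ≈ 59.7°.
Delay after the Sun = 59.7° / (15°/h) ≈ 3.98 h.
06:00 + 3.982 h ≈ 09:59 → 10:00 to the nearest ten minutes.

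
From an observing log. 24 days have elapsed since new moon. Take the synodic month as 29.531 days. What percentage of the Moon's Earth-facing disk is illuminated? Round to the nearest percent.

Elongation θ = 360° × 24/29.531 ≈ 292.6°.
cos 292.6° = 0.384, so f = (1 − 0.384)/2 = 0.308, so 31%.

31%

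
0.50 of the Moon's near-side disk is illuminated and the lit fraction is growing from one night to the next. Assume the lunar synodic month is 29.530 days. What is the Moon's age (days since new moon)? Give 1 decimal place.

cos θ = 1 − 2f = 0.000, giving a principal value of 90.0°.
The Moon is waxing (0°–180°), so θ = 90.0° directly.
That fraction of the synodic month is 90.0/360 × 29.530 d ≈ 7.38 d.

7.4 days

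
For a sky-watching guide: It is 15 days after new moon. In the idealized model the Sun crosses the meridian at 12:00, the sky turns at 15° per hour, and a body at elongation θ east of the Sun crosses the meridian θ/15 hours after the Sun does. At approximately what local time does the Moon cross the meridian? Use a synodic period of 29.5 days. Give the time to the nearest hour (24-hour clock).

Phase angle: θ = 360°·(15 d)/(29.5 d) = 183.1°.
At 15° of sky rotation per hour, 183.1° corresponds to a 12.20 h lag.
12:00 + 12.20 h ≈ 00:12 → 00:00 to the nearest hour.

00:00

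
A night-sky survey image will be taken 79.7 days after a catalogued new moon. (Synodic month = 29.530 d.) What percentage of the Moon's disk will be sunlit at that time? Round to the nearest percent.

66%

79.7/29.530 = 2.699 lunations, so 2 complete cycles and 20.64 d into the next.
Phase angle: θ = 360°·(20.64 d)/(29.530 d) = 251.6°.
Illuminated fraction = (1 − cos 251.6°)/2 = (1 − (-0.315))/2 ≈ 0.658, so 66%.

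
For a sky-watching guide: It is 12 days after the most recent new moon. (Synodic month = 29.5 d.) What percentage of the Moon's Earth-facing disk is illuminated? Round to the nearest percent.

Elongation θ = 360° × 12/29.5 ≈ 146.4°.
Illuminated fraction = (1 − cos 146.4°)/2 = (1 − (-0.833))/2 ≈ 0.917, so 92%.

92%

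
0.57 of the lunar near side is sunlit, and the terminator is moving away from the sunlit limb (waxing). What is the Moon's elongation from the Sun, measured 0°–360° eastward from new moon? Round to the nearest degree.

cos θ = 1 − 2f = -0.140, giving a principal value of 98.0°.
Before full moon the principal value applies: θ = 98.0°.

98°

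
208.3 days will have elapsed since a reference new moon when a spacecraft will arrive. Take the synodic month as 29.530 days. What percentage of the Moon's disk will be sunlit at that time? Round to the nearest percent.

208.3 d spans 7 complete synodic months (7 × 29.530 = 206.71 d) plus 1.59 d.
Elongation θ = 360° × 1.59/29.530 ≈ 19.4°.
With cos θ = 0.943, the lit fraction is (1 − 0.943)/2 ≈ 0.028, so 3%.

3%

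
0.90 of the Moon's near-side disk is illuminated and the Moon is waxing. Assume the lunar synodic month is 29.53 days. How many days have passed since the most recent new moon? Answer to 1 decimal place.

11.7 days

Invert f = (1 − cos θ)/2 to get cos θ = 1 − 2(0.90) = -0.800, hence θ₀ = arccos -0.800 = 143.1°.
Waxing ⇒ before full, so θ = 143.1°.
At 360°/29.53 d per day, 143.1° corresponds to 11.74 days.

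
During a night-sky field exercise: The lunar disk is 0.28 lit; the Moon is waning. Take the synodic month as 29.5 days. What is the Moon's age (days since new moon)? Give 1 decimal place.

From f = (1 − cos θ)/2: cos θ = 1 − 2×0.28 = 0.440; arccos → 63.9°.
A waning Moon lies in 180°–360°, so θ = 360° − 63.9° = 296.1°.
Age = 29.5 × 296.1°/360° ≈ 24.26 days.

24.3 days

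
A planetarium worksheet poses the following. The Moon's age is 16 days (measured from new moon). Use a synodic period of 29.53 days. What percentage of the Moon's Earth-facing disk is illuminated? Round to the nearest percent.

Phase angle: θ = 360°·(16 d)/(29.53 d) = 195.1°.
cos 195.1° = (-0.966), so f = (1 − (-0.966))/2 = 0.983, so 98%.

98%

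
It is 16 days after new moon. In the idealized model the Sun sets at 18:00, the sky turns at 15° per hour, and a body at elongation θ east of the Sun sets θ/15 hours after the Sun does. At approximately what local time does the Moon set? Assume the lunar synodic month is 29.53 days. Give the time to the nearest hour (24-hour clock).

The Moon has covered 16/29.53 of its cycle, so θ ≈ 360° × 16/29.53 = 195.1°.
The Moon trails the Sun by θ/15 = 195.1/15 ≈ 13.00 hours.
18:00 + 13.00 h ≈ 07:00 → 07:00 to the nearest hour.

07:00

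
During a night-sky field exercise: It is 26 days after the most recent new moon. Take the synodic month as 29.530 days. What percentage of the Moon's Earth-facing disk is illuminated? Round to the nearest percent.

The Moon has covered 26/29.530 of its cycle, so θ ≈ 360° × 26/29.530 = 317.0°.
cos 317.0° = 0.731, so f = (1 − 0.731)/2 = 0.135, so 13%.

13%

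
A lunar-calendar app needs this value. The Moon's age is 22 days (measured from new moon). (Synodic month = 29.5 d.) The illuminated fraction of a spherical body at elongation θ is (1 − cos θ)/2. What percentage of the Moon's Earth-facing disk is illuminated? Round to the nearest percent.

Phase angle: θ = 360°·(22 d)/(29.5 d) = 268.5°.
Illuminated fraction = (1 − cos 268.5°)/2 = (1 − (-0.027))/2 ≈ 0.513, so 51%.

51%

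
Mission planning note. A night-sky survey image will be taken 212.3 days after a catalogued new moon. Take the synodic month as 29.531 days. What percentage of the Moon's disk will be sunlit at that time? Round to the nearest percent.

212.3 d spans 7 complete synodic months (7 × 29.531 = 206.72 d) plus 5.58 d.
The Moon has covered 5.58/29.531 of its cycle, so θ ≈ 360° × 5.58/29.531 = 68.1°.
With cos θ = 0.374, the lit fraction is (1 − 0.374)/2 ≈ 0.313, so 31%.

31%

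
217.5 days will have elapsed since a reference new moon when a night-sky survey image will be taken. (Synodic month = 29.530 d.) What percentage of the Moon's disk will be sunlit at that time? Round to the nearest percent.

83%

Reduce mod P: 217.5 − 7×29.530 = 10.79 d into the current lunation.
The Moon has covered 10.79/29.530 of its cycle, so θ ≈ 360° × 10.79/29.530 = 131.5°.
Illuminated fraction = (1 − cos 131.5°)/2 = (1 − (-0.663))/2 ≈ 0.832, so 83%.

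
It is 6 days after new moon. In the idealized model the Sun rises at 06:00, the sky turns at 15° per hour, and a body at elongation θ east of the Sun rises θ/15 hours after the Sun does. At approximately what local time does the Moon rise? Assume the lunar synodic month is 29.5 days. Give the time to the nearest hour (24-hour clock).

11:00

The Moon has covered 6/29.5 of its cycle, so θ ≈ 360° × 6/29.5 = 73.2°.
Delay after the Sun = 73.2° / (15°/h) ≈ 4.88 h.
06:00 + 4.88 h ≈ 10:53 → 11:00 to the nearest hour.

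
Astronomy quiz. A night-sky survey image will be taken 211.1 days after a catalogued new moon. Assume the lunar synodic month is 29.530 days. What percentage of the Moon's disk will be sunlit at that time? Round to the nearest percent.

20%

Reduce mod P: 211.1 − 7×29.530 = 4.39 d into the current lunation.
Phase angle: θ = 360°·(4.39 d)/(29.530 d) = 53.5°.
Illuminated fraction = (1 − cos 53.5°)/2 = (1 − 0.595)/2 ≈ 0.203, so 20%.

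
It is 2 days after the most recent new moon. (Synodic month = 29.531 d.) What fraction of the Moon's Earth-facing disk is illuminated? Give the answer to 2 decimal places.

Elongation θ = 360° × 2/29.531 ≈ 24.4°.
Illuminated fraction = (1 − cos 24.4°)/2 = (1 − 0.911)/2 ≈ 0.045.

0.04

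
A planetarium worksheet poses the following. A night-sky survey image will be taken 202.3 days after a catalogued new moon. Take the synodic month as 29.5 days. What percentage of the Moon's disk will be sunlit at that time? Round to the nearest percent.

202.3 d spans 6 complete synodic months (6 × 29.5 = 177.00 d) plus 25.30 d.
Elongation θ = 360° × 25.30/29.5 ≈ 308.7°.
With cos θ = 0.626, the lit fraction is (1 − 0.626)/2 ≈ 0.187, so 19%.

19%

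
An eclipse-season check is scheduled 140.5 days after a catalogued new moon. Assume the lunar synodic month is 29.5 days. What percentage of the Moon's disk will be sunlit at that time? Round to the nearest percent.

46%

140.5/29.5 = 4.763 lunations, so 4 complete cycles and 22.50 d into the next.
Phase angle: θ = 360°·(22.50 d)/(29.5 d) = 274.6°.
cos 274.6° = 0.080, so f = (1 − 0.080)/2 = 0.460, so 46%.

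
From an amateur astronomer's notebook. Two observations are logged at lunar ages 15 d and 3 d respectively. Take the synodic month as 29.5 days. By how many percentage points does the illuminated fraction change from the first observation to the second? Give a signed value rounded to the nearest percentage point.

First observation: θ = 360°·15/29.5 = 183.1°, so f = 0.999.
Second observation: θ = 36.6°, f = 0.099.
Δf = 0.099 − 0.999 = -0.901, i.e. -90 pp.

-90 pp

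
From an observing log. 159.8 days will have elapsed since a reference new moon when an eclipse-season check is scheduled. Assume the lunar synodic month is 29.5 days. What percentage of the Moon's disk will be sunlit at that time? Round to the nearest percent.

93%

159.8/29.5 = 5.417 lunations, so 5 complete cycles and 12.30 d into the next.
The Moon has covered 12.30/29.5 of its cycle, so θ ≈ 360° × 12.30/29.5 = 150.1°.
Illuminated fraction = (1 − cos 150.1°)/2 = (1 − (-0.867))/2 ≈ 0.933, so 93%.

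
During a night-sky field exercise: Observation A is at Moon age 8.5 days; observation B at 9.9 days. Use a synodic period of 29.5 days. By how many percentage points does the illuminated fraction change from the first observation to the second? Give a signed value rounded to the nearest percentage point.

+14 percentage points

First observation: θ = 360°·8.5/29.5 = 103.7°, so f = 0.619.
Second observation: θ = 120.8°, f = 0.756.
Δf = 0.756 − 0.619 = +0.137, i.e. +14 pp.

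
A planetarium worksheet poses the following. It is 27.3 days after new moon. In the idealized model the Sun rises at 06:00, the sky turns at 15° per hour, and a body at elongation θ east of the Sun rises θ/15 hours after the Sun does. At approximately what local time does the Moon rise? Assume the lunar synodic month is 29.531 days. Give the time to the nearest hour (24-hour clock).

04:00

Elongation θ = 360° × 27.3/29.531 ≈ 332.8°.
The Moon trails the Sun by θ/15 = 332.8/15 ≈ 22.19 hours.
06:00 + 22.19 h ≈ 04:11 → 04:00 to the nearest hour.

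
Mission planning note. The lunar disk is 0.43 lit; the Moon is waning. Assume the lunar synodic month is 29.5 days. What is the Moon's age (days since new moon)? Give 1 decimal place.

22.8 days

cos θ = 1 − 2f = 0.140, giving a principal value of 82.0°.
Waning ⇒ past full, so θ = 360° − 82.0° = 278.0°.
Age = 29.5 × 278.0°/360° ≈ 22.78 days.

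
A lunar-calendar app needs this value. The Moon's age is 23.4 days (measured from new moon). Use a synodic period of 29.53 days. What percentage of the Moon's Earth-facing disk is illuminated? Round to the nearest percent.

Elongation θ = 360° × 23.4/29.53 ≈ 285.3°.
cos 285.3° = 0.263, so f = (1 − 0.263)/2 = 0.368, so 37%.

37%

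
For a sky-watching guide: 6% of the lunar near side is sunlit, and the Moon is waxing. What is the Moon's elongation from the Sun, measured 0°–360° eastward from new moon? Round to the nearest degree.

28°

Invert f = (1 − cos θ)/2 to get cos θ = 1 − 2(0.06) = 0.880, hence θ₀ = arccos 0.880 = 28.4°.
Before full moon the principal value applies: θ = 28.4°.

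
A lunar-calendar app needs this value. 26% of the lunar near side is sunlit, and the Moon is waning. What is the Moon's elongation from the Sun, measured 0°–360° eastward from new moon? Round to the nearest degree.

cos θ = 1 − 2f = 0.480, giving a principal value of 61.3°.
A waning Moon lies in 180°–360°, so θ = 360° − 61.3° = 298.7°.

299°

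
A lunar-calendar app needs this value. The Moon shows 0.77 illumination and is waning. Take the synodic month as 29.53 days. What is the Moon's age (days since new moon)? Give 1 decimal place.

19.5 days

cos θ = 1 − 2f = -0.540, giving a principal value of 122.7°.
Since the Moon is past full (waning), take the reflex angle: θ = 360° − 122.7° = 237.3°.
Age = 29.53 × 237.3°/360° ≈ 19.47 days.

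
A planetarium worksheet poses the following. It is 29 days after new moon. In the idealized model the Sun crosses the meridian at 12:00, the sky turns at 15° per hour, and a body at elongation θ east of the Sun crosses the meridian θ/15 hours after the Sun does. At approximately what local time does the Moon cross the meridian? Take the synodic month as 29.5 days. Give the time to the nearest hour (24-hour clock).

Phase angle: θ = 360°·(29 d)/(29.5 d) = 353.9°.
Delay after the Sun = 353.9° / (15°/h) ≈ 23.59 h.
12:00 + 23.59 h ≈ 11:36 → 12:00 to the nearest hour.

12:00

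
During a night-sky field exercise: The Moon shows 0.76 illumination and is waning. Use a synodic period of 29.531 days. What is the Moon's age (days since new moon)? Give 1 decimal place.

Invert f = (1 − cos θ)/2 to get cos θ = 1 − 2(0.76) = -0.520, hence θ₀ = arccos -0.520 = 121.3°.
Waning ⇒ past full, so θ = 360° − 121.3° = 238.7°.
At 360°/29.531 d per day, 238.7° corresponds to 19.58 days.

19.6 days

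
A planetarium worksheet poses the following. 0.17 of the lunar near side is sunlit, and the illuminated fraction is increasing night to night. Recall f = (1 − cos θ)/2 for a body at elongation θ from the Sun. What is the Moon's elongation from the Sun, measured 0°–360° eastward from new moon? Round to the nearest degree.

49°

Invert f = (1 − cos θ)/2 to get cos θ = 1 − 2(0.17) = 0.660, hence θ₀ = arccos 0.660 = 48.7°.
Before full moon the principal value applies: θ = 48.7°.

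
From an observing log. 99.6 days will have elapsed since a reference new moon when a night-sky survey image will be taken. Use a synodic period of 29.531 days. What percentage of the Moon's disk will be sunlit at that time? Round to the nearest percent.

85%

99.6/29.531 = 3.373 lunations, so 3 complete cycles and 11.01 d into the next.
Elongation θ = 360° × 11.01/29.531 ≈ 134.2°.
Illuminated fraction = (1 − cos 134.2°)/2 = (1 − (-0.697))/2 ≈ 0.848, so 85%.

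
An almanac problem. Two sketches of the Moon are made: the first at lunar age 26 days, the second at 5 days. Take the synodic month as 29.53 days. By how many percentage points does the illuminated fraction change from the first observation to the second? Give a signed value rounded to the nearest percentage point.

+12 percentage points

θ₁ = 360° × 26/29.53 = 317.0°, f₁ = (1 − cos θ₁)/2 = 0.135.
θ₂ = 360° × 5/29.53 = 61.0°, f₂ = (1 − cos θ₂)/2 = 0.257.
Change = f₂ − f₁ = +0.123 → +12 percentage points.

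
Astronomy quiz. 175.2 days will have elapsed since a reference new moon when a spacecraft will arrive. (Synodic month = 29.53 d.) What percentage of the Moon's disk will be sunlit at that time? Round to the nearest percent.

175.2 d spans 5 complete synodic months (5 × 29.53 = 147.65 d) plus 27.55 d.
Elongation θ = 360° × 27.55/29.53 ≈ 335.9°.
cos 335.9° = 0.913, so f = (1 − 0.913)/2 = 0.044, so 4%.

4%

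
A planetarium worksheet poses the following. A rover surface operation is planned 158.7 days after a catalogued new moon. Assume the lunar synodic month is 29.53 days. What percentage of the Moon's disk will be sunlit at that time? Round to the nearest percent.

Reduce mod P: 158.7 − 5×29.53 = 11.05 d into the current lunation.
Phase angle: θ = 360°·(11.05 d)/(29.53 d) = 134.7°.
cos 134.7° = (-0.704), so f = (1 − (-0.704))/2 = 0.852, so 85%.

85%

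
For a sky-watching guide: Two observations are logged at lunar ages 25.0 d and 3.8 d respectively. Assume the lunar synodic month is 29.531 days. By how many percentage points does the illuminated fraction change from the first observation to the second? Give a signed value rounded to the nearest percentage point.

θ₁ = 360° × 25.0/29.531 = 304.8°, f₁ = (1 − cos θ₁)/2 = 0.215.
θ₂ = 360° × 3.8/29.531 = 46.3°, f₂ = (1 − cos θ₂)/2 = 0.155.
Change = f₂ − f₁ = -0.060 → -6 percentage points.

-6 pp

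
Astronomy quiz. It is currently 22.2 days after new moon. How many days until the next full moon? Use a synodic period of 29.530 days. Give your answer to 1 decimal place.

Full moon occurs at elongation 180°, i.e. at age 29.530 × 180/360 = 14.765 d.
This lunation's full moon (14.765 d) has passed, so add one period: 44.295 − 22.2 = 22.095 days.

22.1 days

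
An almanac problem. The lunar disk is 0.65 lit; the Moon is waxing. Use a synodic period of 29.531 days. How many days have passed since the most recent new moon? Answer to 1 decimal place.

Invert f = (1 − cos θ)/2 to get cos θ = 1 − 2(0.65) = -0.300, hence θ₀ = arccos -0.300 = 107.5°.
The Moon is waxing (0°–180°), so θ = 107.5° directly.
At 360°/29.531 d per day, 107.5° corresponds to 8.81 days.

8.8 days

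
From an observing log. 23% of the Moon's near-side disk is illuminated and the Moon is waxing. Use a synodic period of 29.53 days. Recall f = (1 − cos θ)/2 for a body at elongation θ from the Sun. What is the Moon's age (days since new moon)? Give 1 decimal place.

4.7 days

cos θ = 1 − 2f = 0.540, giving a principal value of 57.3°.
Waxing ⇒ before full, so θ = 57.3°.
Age = 29.53 × 57.3°/360° ≈ 4.70 days.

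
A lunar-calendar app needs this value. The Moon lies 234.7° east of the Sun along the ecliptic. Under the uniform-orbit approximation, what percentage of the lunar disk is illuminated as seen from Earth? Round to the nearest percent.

f = (1 − cos 234.7°)/2 = (1 − (-0.578))/2 ≈ 0.789, i.e. 79%.

79%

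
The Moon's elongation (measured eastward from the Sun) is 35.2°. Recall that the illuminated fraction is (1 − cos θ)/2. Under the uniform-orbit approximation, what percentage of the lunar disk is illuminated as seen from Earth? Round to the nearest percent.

9%

cos 35.2° = 0.817, so f = (1 − 0.817)/2 = 0.091, i.e. 9%.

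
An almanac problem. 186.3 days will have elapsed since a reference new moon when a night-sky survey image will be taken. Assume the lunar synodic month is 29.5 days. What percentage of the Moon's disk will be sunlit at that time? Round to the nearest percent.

Reduce mod P: 186.3 − 6×29.5 = 9.30 d into the current lunation.
The Moon has covered 9.30/29.5 of its cycle, so θ ≈ 360° × 9.30/29.5 = 113.5°.
With cos θ = (-0.399), the lit fraction is (1 − (-0.399))/2 ≈ 0.699, so 70%.

70%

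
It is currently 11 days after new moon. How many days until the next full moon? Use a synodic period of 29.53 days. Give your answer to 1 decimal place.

Full moon occurs at elongation 180°, i.e. at age 29.53 × 180/360 = 14.765 d.
That is 14.765 − 11 = 3.765 days ahead.

3.8 days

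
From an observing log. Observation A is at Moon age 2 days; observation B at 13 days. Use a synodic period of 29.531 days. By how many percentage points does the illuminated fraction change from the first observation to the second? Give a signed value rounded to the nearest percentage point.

θ₁ = 360° × 2/29.531 = 24.4°, f₁ = (1 − cos θ₁)/2 = 0.045.
θ₂ = 360° × 13/29.531 = 158.5°, f₂ = (1 − cos θ₂)/2 = 0.965.
Change = f₂ − f₁ = +0.921 → +92 percentage points.

+92 percentage points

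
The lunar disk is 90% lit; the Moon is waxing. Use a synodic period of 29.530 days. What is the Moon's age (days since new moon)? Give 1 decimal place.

11.7 days

From f = (1 − cos θ)/2: cos θ = 1 − 2×0.90 = -0.800; arccos → 143.1°.
Before full moon the principal value applies: θ = 143.1°.
Age = 29.530 × 143.1°/360° ≈ 11.74 days.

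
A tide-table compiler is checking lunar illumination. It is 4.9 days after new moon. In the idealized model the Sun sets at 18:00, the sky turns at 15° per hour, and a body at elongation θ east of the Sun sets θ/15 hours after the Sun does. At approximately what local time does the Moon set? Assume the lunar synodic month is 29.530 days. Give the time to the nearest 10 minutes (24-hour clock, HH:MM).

22:00

Elongation θ = 360° × 4.9/29.530 ≈ 59.7°.
Delay after the Sun = 59.7° / (15°/h) ≈ 3.98 h.
18:00 + 3.982 h ≈ 21:59 → 22:00 to the nearest ten minutes.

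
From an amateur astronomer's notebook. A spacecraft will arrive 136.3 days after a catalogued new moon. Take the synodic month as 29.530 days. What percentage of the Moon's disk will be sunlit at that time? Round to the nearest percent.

87%

Reduce mod P: 136.3 − 4×29.530 = 18.18 d into the current lunation.
Elongation θ = 360° × 18.18/29.530 ≈ 221.6°.
Illuminated fraction = (1 − cos 221.6°)/2 = (1 − (-0.747))/2 ≈ 0.874, so 87%.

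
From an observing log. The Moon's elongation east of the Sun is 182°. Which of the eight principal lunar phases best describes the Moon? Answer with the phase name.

182° lies in the full moon sector of the 8-phase cycle.

full moon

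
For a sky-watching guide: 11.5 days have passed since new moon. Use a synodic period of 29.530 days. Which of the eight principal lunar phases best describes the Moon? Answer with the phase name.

At 11.5/29.530 of the cycle, θ ≈ 140° — the waxing gibbous range.

waxing gibbous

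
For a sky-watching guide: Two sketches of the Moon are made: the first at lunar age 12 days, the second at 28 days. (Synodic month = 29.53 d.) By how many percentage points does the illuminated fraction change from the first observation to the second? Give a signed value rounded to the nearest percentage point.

-89 pp

First observation: θ = 360°·12/29.53 = 146.3°, so f = 0.916.
Second observation: θ = 341.3°, f = 0.026.
Δf = 0.026 − 0.916 = -0.890, i.e. -89 pp.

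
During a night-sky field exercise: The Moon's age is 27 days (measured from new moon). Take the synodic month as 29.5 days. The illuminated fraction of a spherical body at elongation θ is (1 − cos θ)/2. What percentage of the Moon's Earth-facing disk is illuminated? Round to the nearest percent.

7%

Elongation θ = 360° × 27/29.5 ≈ 329.5°.
Illuminated fraction = (1 − cos 329.5°)/2 = (1 − 0.862)/2 ≈ 0.069, so 7%.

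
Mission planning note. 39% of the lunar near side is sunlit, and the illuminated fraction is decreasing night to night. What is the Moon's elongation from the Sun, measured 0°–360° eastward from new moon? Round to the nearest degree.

From f = (1 − cos θ)/2: cos θ = 1 − 2×0.39 = 0.220; arccos → 77.3°.
A waning Moon lies in 180°–360°, so θ = 360° − 77.3° = 282.7°.

283°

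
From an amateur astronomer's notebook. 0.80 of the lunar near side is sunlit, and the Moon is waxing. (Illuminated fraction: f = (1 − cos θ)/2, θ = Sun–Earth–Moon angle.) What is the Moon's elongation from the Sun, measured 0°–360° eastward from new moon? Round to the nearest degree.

cos θ = 1 − 2f = -0.600, giving a principal value of 126.9°.
Before full moon the principal value applies: θ = 126.9°.

127°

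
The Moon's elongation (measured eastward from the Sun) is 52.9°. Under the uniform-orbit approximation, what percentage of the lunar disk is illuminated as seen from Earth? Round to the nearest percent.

f = (1 − cos 52.9°)/2 = (1 − 0.603)/2 ≈ 0.198, i.e. 20%.

20%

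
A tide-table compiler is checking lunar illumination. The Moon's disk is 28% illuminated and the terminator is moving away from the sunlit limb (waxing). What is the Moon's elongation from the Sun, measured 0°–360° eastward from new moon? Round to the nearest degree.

Invert f = (1 − cos θ)/2 to get cos θ = 1 − 2(0.28) = 0.440, hence θ₀ = arccos 0.440 = 63.9°.
Waxing ⇒ before full, so θ = 63.9°.

64°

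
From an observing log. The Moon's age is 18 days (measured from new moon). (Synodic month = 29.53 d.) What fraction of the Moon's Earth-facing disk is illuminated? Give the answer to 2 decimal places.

The Moon has covered 18/29.53 of its cycle, so θ ≈ 360° × 18/29.53 = 219.4°.
cos 219.4° = (-0.772), so f = (1 − (-0.772))/2 = 0.886.

0.89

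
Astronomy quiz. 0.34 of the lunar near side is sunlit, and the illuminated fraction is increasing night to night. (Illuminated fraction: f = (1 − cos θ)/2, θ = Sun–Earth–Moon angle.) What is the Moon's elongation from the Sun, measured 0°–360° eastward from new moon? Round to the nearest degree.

71°

Invert f = (1 − cos θ)/2 to get cos θ = 1 − 2(0.34) = 0.320, hence θ₀ = arccos 0.320 = 71.3°.
Before full moon the principal value applies: θ = 71.3°.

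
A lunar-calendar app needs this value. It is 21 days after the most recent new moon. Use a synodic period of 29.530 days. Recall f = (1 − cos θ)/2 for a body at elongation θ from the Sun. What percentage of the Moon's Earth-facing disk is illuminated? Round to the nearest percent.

Elongation θ = 360° × 21/29.530 ≈ 256.0°.
cos 256.0° = (-0.242), so f = (1 − (-0.242))/2 = 0.621, so 62%.

62%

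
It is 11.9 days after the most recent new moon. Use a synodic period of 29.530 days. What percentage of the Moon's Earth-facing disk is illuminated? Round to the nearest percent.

91%

Phase angle: θ = 360°·(11.9 d)/(29.530 d) = 145.1°.
Illuminated fraction = (1 − cos 145.1°)/2 = (1 − (-0.820))/2 ≈ 0.910, so 91%.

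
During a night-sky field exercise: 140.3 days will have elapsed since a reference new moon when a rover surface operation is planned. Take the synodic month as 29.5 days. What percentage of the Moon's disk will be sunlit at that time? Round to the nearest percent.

48%

Reduce mod P: 140.3 − 4×29.5 = 22.30 d into the current lunation.
The Moon has covered 22.30/29.5 of its cycle, so θ ≈ 360° × 22.30/29.5 = 272.1°.
Illuminated fraction = (1 − cos 272.1°)/2 = (1 − 0.037)/2 ≈ 0.481, so 48%.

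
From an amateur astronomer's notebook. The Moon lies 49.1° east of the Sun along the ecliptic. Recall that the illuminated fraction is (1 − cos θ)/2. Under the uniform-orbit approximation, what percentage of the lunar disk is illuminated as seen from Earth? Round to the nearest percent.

Half-versine of 49.1°: (1 − 0.655)/2 = 0.173, i.e. 17%.

17%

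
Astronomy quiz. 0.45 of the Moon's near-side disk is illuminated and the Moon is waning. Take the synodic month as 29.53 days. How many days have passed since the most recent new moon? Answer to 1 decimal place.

Invert f = (1 − cos θ)/2 to get cos θ = 1 − 2(0.45) = 0.100, hence θ₀ = arccos 0.100 = 84.3°.
Since the Moon is past full (waning), take the reflex angle: θ = 360° − 84.3° = 275.7°.
Age = 29.53 × 275.7°/360° ≈ 22.62 days.

22.6 days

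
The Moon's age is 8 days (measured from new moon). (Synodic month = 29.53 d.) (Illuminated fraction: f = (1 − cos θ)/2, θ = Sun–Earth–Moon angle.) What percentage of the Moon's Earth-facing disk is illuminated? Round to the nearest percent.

The Moon has covered 8/29.53 of its cycle, so θ ≈ 360° × 8/29.53 = 97.5°.
Illuminated fraction = (1 − cos 97.5°)/2 = (1 − (-0.131))/2 ≈ 0.566, so 57%.

57%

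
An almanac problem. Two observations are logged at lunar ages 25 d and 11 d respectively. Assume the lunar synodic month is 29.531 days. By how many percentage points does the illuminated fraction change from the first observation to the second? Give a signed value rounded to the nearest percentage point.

θ₁ = 360° × 25/29.531 = 304.8°, f₁ = (1 − cos θ₁)/2 = 0.215.
θ₂ = 360° × 11/29.531 = 134.1°, f₂ = (1 − cos θ₂)/2 = 0.848.
Change = f₂ − f₁ = +0.633 → +63 percentage points.

+63 percentage points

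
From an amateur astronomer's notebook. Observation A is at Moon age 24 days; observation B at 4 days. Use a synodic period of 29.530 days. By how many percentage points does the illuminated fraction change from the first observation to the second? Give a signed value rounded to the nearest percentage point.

θ₁ = 360° × 24/29.530 = 292.6°, f₁ = (1 − cos θ₁)/2 = 0.308.
θ₂ = 360° × 4/29.530 = 48.8°, f₂ = (1 − cos θ₂)/2 = 0.170.
Change = f₂ − f₁ = -0.138 → -14 percentage points.

-14 pp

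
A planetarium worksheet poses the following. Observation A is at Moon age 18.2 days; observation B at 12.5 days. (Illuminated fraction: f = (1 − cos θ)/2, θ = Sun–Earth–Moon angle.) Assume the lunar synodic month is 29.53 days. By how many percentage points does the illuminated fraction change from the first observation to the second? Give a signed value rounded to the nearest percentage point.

+7 percentage points

First observation: θ = 360°·18.2/29.53 = 221.9°, so f = 0.872.
Second observation: θ = 152.4°, f = 0.943.
Δf = 0.943 − 0.872 = +0.071, i.e. +7 pp.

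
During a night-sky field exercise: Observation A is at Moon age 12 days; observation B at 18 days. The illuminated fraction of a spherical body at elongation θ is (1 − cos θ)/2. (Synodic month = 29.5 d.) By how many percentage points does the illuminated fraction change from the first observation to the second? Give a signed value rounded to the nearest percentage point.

First observation: θ = 360°·12/29.5 = 146.4°, so f = 0.917.
Second observation: θ = 219.7°, f = 0.885.
Δf = 0.885 − 0.917 = -0.032, i.e. -3 pp.

-3 pp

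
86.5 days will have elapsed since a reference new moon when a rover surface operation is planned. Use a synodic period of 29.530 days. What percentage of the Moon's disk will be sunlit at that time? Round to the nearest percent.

Reduce mod P: 86.5 − 2×29.530 = 27.44 d into the current lunation.
Phase angle: θ = 360°·(27.44 d)/(29.530 d) = 334.5°.
cos 334.5° = 0.903, so f = (1 − 0.903)/2 = 0.049, so 5%.

5%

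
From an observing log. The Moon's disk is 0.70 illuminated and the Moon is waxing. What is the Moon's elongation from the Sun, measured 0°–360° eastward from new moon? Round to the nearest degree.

Invert f = (1 − cos θ)/2 to get cos θ = 1 − 2(0.70) = -0.400, hence θ₀ = arccos -0.400 = 113.6°.
The Moon is waxing (0°–180°), so θ = 113.6° directly.

114°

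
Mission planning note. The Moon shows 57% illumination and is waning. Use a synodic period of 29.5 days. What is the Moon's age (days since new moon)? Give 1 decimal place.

21.5 days

Invert f = (1 − cos θ)/2 to get cos θ = 1 − 2(0.57) = -0.140, hence θ₀ = arccos -0.140 = 98.0°.
A waning Moon lies in 180°–360°, so θ = 360° − 98.0° = 262.0°.
That fraction of the synodic month is 262.0/360 × 29.5 d ≈ 21.47 d.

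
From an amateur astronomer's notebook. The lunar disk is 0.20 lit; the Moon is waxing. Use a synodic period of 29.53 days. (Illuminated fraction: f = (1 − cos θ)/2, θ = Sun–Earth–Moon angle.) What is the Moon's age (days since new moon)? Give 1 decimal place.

4.4 days

From f = (1 − cos θ)/2: cos θ = 1 − 2×0.20 = 0.600; arccos → 53.1°.
Waxing ⇒ before full, so θ = 53.1°.
That fraction of the synodic month is 53.1/360 × 29.53 d ≈ 4.36 d.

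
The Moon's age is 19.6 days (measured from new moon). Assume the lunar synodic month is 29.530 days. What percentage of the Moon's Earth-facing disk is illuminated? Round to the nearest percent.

76%

Elongation θ = 360° × 19.6/29.530 ≈ 238.9°.
Illuminated fraction = (1 − cos 238.9°)/2 = (1 − (-0.516))/2 ≈ 0.758, so 76%.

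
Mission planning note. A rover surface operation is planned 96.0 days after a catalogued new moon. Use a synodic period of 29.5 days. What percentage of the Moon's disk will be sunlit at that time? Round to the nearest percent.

51%

Reduce mod P: 96.0 − 3×29.5 = 7.50 d into the current lunation.
The Moon has covered 7.50/29.5 of its cycle, so θ ≈ 360° × 7.50/29.5 = 91.5°.
Illuminated fraction = (1 − cos 91.5°)/2 = (1 − (-0.027))/2 ≈ 0.513, so 51%.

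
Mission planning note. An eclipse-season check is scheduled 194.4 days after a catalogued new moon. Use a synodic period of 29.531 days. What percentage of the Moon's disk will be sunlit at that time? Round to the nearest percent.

194.4 d spans 6 complete synodic months (6 × 29.531 = 177.19 d) plus 17.21 d.
Elongation θ = 360° × 17.21/29.531 ≈ 209.8°.
With cos θ = (-0.867), the lit fraction is (1 − (-0.867))/2 ≈ 0.934, so 93%.

93%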